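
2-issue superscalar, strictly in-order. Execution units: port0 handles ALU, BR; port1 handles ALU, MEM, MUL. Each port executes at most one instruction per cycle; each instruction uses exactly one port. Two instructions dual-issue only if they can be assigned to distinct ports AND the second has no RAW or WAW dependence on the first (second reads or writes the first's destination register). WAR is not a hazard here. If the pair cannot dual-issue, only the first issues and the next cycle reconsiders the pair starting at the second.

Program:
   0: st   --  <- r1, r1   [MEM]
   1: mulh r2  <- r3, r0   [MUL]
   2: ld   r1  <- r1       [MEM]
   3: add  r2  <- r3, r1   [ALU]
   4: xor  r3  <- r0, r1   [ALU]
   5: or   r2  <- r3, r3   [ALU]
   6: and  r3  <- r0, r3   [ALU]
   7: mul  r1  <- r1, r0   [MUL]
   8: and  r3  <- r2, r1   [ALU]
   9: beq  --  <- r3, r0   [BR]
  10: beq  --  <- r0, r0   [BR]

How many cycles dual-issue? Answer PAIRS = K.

PAIRS = 2

  cy0 -> i0 (st.MEM) no-port MEM/MUL
  cy1 -> i1 (mulh.MUL) no-port MUL/MEM
  cy2 -> i2 (ld.MEM) RAW r1
  cy3 -> i3&i4 (add.ALU/xor.ALU) 2-wide
  cy4 -> i5&i6 (or.ALU/and.ALU) 2-wide
  cy5 -> i7 (mul.MUL) RAW r1
  cy6 -> i8 (and.ALU) RAW r3
  cy7 -> i9 (beq.BR) no-port BR/BR
  cy8 -> i10 (beq.BR) tail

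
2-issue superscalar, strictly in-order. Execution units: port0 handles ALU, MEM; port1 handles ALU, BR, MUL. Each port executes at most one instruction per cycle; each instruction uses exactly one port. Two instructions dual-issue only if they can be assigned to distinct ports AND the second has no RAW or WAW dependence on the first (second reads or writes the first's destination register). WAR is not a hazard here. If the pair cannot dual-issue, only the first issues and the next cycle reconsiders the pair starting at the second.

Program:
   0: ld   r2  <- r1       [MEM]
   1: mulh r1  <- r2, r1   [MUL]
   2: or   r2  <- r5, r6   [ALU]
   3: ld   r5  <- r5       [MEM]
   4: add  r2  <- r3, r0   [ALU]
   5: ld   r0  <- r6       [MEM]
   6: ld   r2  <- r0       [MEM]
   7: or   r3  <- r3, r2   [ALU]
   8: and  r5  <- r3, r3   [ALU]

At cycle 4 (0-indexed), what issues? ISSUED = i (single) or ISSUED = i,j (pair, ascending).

[0] i0  ld  -- RAW r2
[1] i1&i2  mulh;or  -- 2-wide
[2] i3&i4  ld;add  -- 2-wide
[3] i5  ld  -- no-port MEM/MEM
[4] i6  ld  -- RAW r2
[5] i7  or  -- RAW r3
[6] i8  and  -- tail

ISSUED = 6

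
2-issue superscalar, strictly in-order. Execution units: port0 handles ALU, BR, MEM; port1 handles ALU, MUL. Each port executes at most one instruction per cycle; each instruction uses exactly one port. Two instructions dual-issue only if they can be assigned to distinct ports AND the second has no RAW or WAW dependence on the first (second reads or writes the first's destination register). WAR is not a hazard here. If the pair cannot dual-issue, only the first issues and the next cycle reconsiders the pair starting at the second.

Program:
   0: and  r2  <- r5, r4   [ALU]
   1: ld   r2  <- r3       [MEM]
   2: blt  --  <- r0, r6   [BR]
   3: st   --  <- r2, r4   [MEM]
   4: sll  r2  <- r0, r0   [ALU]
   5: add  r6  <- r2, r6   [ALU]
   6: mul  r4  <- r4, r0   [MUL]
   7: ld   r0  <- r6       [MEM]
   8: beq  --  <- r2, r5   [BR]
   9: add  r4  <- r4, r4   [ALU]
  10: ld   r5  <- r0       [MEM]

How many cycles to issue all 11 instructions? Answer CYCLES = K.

  cy0 -> i0 (and) WAW r2
  cy1 -> i1 (ld) no-port MEM/BR
  cy2 -> i2 (blt) no-port BR/MEM
  cy3 -> i3+i4 (st+sll) dual
  cy4 -> i5+i6 (add+mul) dual
  cy5 -> i7 (ld) no-port MEM/BR
  cy6 -> i8+i9 (beq+add) dual
  cy7 -> i10 (ld) tail

CYCLES = 8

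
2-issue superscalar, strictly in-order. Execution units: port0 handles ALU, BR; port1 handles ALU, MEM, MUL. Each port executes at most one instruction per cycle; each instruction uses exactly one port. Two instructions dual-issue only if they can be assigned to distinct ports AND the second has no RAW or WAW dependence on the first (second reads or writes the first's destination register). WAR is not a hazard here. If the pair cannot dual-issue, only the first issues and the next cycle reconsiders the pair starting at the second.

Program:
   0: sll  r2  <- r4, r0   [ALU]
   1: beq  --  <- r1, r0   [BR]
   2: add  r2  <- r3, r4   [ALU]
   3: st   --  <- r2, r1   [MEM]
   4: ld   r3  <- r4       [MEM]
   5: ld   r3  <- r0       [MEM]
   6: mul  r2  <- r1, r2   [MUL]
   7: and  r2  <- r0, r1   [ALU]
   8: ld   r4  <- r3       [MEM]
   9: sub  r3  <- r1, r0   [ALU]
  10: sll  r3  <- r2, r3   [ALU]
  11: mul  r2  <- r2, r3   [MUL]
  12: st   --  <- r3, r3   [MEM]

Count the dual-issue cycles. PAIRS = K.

PAIRS = 2

#0 head=0: sll.ALU+beq.BR i0+i1 pair
#1 head=2: add.ALU i2 RAW r2
#2 head=3: st.MEM i3 no-port MEM/MEM
#3 head=4: ld.MEM i4 no-port MEM/MEM
#4 head=5: ld.MEM i5 no-port MEM/MUL
#5 head=6: mul.MUL i6 WAW r2
#6 head=7: and.ALU+ld.MEM i7+i8 pair
#7 head=9: sub.ALU i9 RAW+WAW r3
#8 head=10: sll.ALU i10 RAW r3
#9 head=11: mul.MUL i11 no-port MUL/MEM
#10 head=12: st.MEM i12 tail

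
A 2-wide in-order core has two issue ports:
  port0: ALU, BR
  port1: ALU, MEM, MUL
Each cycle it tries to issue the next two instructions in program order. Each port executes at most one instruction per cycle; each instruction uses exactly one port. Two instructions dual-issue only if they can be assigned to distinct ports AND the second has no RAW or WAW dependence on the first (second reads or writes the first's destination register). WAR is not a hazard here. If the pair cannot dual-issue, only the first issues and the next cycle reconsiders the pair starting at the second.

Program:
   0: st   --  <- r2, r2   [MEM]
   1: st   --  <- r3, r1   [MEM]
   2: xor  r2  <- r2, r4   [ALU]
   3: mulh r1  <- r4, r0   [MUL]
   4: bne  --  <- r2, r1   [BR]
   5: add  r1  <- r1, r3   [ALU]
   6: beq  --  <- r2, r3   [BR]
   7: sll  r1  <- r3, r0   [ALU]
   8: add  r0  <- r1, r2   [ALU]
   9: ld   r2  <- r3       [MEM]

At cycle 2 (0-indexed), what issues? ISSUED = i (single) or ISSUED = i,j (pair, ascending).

  cy0 -> i0 (st.MEM) no-port MEM/MEM
  cy1 -> i1,i2 (st.MEM+xor.ALU) 2-wide
  cy2 -> i3 (mulh.MUL) RAW r1
  cy3 -> i4,i5 (bne.BR+add.ALU) 2-wide
  cy4 -> i6,i7 (beq.BR+sll.ALU) 2-wide
  cy5 -> i8,i9 (add.ALU+ld.MEM) 2-wide

ISSUED = 3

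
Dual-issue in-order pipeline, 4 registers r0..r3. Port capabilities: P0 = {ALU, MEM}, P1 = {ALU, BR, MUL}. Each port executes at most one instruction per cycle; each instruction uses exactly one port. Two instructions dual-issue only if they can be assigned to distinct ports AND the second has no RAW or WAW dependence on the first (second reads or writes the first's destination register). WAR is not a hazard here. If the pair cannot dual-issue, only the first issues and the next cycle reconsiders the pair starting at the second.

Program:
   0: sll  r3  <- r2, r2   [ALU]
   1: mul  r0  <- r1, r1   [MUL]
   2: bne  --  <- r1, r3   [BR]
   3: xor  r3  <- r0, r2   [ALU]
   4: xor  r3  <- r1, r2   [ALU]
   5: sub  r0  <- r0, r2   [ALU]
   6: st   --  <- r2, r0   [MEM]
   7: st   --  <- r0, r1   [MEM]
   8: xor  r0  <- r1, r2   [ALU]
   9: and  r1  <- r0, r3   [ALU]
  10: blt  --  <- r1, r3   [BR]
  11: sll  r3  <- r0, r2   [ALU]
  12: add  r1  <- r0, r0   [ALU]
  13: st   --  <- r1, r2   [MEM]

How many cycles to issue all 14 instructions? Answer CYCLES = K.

#0 head=0: sll.ALU mul.MUL i0/i1 2-wide
#1 head=2: bne.BR xor.ALU i2/i3 2-wide
#2 head=4: xor.ALU sub.ALU i4/i5 2-wide
#3 head=6: st.MEM i6 no-port MEM/MEM
#4 head=7: st.MEM xor.ALU i7/i8 2-wide
#5 head=9: and.ALU i9 RAW r1
#6 head=10: blt.BR sll.ALU i10/i11 2-wide
#7 head=12: add.ALU i12 RAW r1
#8 head=13: st.MEM i13 tail

CYCLES = 9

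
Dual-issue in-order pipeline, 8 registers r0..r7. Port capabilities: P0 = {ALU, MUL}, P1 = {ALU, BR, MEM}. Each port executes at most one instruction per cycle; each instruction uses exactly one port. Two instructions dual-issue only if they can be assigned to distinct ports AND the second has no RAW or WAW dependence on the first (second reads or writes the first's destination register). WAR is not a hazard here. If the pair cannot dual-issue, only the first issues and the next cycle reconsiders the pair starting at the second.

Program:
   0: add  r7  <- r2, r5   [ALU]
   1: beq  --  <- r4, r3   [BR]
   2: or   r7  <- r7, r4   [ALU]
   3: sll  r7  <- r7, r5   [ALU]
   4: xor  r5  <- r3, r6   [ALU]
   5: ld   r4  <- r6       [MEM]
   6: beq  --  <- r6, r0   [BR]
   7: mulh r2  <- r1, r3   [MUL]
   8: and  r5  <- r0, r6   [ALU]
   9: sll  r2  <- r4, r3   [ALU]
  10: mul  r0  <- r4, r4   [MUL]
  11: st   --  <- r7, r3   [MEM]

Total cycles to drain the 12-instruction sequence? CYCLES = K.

CYCLES = 7

#0 head=0: add.ALU/beq.BR i0+i1 dual
#1 head=2: or.ALU i2 RAW+WAW r7
#2 head=3: sll.ALU/xor.ALU i3+i4 dual
#3 head=5: ld.MEM i5 no-port MEM/BR
#4 head=6: beq.BR/mulh.MUL i6+i7 dual
#5 head=8: and.ALU/sll.ALU i8+i9 dual
#6 head=10: mul.MUL/st.MEM i10+i11 dual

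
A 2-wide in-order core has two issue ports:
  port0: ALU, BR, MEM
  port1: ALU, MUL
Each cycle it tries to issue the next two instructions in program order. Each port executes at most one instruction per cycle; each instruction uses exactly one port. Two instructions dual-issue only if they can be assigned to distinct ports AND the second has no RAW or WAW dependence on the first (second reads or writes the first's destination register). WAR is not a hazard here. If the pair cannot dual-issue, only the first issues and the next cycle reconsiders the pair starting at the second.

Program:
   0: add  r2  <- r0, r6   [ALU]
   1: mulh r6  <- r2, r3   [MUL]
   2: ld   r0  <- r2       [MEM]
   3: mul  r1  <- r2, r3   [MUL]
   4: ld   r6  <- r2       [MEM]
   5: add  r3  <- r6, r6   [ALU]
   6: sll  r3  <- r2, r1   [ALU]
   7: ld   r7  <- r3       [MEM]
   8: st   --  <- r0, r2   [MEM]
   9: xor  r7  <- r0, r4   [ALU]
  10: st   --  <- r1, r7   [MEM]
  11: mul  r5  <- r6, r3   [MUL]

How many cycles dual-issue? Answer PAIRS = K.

PAIRS = 4

0. add @i0  | RAW r2
1. mulh ld @i1+i2  | pair
2. mul ld @i3+i4  | pair
3. add @i5  | WAW r3
4. sll @i6  | RAW r3
5. ld @i7  | no-port MEM/MEM
6. st xor @i8+i9  | pair
7. st mul @i10+i11  | pair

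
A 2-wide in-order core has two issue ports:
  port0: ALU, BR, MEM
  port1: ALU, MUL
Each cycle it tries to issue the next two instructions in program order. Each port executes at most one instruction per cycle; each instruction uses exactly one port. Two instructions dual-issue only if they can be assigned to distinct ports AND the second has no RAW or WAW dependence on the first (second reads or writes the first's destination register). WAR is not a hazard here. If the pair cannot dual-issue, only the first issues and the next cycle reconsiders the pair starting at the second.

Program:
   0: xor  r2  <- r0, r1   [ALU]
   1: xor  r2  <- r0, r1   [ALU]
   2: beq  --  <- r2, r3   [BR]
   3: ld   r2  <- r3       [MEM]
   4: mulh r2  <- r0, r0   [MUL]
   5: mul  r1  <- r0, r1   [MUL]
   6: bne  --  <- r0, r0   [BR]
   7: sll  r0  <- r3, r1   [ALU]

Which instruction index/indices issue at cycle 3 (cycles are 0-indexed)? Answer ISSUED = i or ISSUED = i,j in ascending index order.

ISSUED = 3

#0 head=0: xor i0 WAW r2
#1 head=1: xor i1 RAW r2
#2 head=2: beq i2 no-port BR/MEM
#3 head=3: ld i3 WAW r2
#4 head=4: mulh i4 no-port MUL/MUL
#5 head=5: mul bne i5&i6 dual
#6 head=7: sll i7 tail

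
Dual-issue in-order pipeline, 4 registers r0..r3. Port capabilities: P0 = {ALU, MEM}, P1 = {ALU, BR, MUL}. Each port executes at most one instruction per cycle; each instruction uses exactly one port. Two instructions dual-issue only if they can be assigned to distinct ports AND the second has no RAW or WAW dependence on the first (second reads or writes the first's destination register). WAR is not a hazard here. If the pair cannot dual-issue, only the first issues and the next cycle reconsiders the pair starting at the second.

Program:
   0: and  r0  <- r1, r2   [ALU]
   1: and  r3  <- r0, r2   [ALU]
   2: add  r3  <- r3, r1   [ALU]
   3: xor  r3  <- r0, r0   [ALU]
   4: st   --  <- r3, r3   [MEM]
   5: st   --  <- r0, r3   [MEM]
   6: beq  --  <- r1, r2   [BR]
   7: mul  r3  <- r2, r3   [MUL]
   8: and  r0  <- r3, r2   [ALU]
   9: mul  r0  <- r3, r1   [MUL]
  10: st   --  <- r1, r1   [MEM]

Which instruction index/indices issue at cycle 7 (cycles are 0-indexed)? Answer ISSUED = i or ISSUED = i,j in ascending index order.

ISSUED = 8

#0 head=0: and i0 RAW r0
#1 head=1: and i1 RAW+WAW r3
#2 head=2: add i2 WAW r3
#3 head=3: xor i3 RAW r3
#4 head=4: st i4 no-port MEM/MEM
#5 head=5: st beq i5&i6 dual
#6 head=7: mul i7 RAW r3
#7 head=8: and i8 WAW r0
#8 head=9: mul st i9&i10 dual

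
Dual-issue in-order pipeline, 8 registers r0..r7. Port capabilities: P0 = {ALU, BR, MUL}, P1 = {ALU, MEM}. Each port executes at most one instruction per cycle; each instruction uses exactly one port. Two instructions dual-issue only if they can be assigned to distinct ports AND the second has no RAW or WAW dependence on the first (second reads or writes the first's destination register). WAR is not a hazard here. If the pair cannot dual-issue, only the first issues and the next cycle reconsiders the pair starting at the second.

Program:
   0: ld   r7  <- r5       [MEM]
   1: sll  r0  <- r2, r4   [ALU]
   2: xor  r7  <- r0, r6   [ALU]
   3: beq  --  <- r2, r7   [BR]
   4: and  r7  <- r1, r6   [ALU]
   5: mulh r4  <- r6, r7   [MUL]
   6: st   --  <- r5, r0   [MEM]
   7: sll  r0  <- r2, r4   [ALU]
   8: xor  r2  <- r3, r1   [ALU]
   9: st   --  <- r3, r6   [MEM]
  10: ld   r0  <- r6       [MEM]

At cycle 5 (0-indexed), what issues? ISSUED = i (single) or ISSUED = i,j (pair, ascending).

[0] i0,i1  ld.MEM sll.ALU  -- pair
[1] i2  xor.ALU  -- RAW r7
[2] i3,i4  beq.BR and.ALU  -- pair
[3] i5,i6  mulh.MUL st.MEM  -- pair
[4] i7,i8  sll.ALU xor.ALU  -- pair
[5] i9  st.MEM  -- no-port MEM/MEM
[6] i10  ld.MEM  -- tail

ISSUED = 9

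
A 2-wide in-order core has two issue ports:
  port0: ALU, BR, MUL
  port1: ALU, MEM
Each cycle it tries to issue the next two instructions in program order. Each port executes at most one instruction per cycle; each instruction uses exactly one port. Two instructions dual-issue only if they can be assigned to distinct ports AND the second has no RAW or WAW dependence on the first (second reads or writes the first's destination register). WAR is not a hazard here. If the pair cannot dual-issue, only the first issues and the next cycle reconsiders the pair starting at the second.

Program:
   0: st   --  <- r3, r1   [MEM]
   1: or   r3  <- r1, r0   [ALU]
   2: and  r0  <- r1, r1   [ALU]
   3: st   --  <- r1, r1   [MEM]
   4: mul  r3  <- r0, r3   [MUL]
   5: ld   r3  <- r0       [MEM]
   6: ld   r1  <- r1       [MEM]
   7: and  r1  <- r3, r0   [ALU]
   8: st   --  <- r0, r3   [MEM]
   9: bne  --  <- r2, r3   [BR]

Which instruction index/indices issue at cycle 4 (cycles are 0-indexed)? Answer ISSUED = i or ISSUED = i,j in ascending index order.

ISSUED = 6

0. st.MEM+or.ALU @i0/i1  | pair
1. and.ALU+st.MEM @i2/i3  | pair
2. mul.MUL @i4  | WAW r3
3. ld.MEM @i5  | no-port MEM/MEM
4. ld.MEM @i6  | WAW r1
5. and.ALU+st.MEM @i7/i8  | pair
6. bne.BR @i9  | tail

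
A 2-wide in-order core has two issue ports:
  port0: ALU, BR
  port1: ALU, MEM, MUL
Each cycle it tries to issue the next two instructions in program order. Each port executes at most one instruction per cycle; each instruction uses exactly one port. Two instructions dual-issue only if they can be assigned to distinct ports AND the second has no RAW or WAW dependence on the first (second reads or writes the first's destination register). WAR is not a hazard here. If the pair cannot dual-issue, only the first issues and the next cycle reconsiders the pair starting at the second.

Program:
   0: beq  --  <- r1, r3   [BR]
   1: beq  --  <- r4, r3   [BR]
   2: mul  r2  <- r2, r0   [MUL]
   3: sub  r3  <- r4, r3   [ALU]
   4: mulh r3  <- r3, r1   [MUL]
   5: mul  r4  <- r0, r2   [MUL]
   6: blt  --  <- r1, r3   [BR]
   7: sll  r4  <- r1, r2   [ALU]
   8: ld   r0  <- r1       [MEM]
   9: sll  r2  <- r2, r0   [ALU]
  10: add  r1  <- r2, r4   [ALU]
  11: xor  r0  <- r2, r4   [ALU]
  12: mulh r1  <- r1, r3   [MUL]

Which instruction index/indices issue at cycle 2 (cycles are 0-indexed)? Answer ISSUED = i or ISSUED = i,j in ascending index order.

ISSUED = 3

0. beq @i0  | no-port BR/BR
1. beq+mul @i1&i2  | pair
2. sub @i3  | RAW+WAW r3
3. mulh @i4  | no-port MUL/MUL
4. mul+blt @i5&i6  | pair
5. sll+ld @i7&i8  | pair
6. sll @i9  | RAW r2
7. add+xor @i10&i11  | pair
8. mulh @i12  | tail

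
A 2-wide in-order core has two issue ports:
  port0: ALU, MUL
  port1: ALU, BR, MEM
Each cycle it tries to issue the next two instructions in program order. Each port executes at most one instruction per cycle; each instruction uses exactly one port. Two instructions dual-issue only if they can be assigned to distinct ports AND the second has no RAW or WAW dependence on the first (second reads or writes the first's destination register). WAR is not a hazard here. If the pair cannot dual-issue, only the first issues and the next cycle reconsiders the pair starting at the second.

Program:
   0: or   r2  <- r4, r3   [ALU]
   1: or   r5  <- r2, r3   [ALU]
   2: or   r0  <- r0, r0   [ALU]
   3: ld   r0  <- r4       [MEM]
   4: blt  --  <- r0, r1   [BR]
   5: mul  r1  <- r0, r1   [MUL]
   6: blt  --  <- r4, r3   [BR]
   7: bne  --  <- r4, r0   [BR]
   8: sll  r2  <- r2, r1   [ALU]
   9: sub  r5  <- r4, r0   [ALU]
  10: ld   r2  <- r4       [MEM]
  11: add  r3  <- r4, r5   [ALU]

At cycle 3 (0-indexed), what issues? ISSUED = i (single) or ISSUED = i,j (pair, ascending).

ISSUED = 4,5

t=0 i0:or ; RAW r2
t=1 i1&i2:or;or ; 2-wide
t=2 i3:ld ; no-port MEM/BR
t=3 i4&i5:blt;mul ; 2-wide
t=4 i6:blt ; no-port BR/BR
t=5 i7&i8:bne;sll ; 2-wide
t=6 i9&i10:sub;ld ; 2-wide
t=7 i11:add ; tail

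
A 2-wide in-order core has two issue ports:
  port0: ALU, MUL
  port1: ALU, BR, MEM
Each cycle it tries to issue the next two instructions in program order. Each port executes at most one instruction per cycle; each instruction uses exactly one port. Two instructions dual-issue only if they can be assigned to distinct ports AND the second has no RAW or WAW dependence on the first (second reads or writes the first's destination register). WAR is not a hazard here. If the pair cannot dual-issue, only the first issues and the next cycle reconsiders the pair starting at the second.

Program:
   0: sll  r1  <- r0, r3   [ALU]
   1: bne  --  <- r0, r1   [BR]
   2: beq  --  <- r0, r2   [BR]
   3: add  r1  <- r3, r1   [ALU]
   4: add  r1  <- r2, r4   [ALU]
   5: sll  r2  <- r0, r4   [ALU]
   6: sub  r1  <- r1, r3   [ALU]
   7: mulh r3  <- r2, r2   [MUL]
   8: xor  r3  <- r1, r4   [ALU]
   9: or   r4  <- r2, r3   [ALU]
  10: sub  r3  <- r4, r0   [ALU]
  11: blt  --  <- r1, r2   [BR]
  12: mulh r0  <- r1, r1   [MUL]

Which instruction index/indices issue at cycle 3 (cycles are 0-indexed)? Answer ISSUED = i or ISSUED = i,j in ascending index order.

ISSUED = 4,5

t=0 i0:sll.ALU ; RAW r1
t=1 i1:bne.BR ; no-port BR/BR
t=2 i2&i3:beq.BR+add.ALU ; pair
t=3 i4&i5:add.ALU+sll.ALU ; pair
t=4 i6&i7:sub.ALU+mulh.MUL ; pair
t=5 i8:xor.ALU ; RAW r3
t=6 i9:or.ALU ; RAW r4
t=7 i10&i11:sub.ALU+blt.BR ; pair
t=8 i12:mulh.MUL ; tail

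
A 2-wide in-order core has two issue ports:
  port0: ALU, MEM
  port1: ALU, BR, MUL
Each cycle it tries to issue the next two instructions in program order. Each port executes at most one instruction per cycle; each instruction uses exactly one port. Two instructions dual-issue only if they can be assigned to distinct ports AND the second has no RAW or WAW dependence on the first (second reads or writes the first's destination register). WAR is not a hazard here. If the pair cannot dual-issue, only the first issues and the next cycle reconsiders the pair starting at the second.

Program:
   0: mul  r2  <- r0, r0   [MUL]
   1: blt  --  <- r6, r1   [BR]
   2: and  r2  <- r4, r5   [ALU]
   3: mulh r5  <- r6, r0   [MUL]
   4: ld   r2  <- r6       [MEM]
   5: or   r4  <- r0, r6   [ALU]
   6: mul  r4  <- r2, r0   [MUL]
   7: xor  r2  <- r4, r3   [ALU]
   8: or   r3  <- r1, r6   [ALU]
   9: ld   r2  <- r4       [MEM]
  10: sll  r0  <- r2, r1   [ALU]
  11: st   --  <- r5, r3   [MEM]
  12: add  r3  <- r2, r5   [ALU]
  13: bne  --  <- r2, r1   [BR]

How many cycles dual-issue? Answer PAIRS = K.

#0 head=0: mul.MUL i0 no-port MUL/BR
#1 head=1: blt.BR and.ALU i1,i2 2-wide
#2 head=3: mulh.MUL ld.MEM i3,i4 2-wide
#3 head=5: or.ALU i5 WAW r4
#4 head=6: mul.MUL i6 RAW r4
#5 head=7: xor.ALU or.ALU i7,i8 2-wide
#6 head=9: ld.MEM i9 RAW r2
#7 head=10: sll.ALU st.MEM i10,i11 2-wide
#8 head=12: add.ALU bne.BR i12,i13 2-wide

PAIRS = 5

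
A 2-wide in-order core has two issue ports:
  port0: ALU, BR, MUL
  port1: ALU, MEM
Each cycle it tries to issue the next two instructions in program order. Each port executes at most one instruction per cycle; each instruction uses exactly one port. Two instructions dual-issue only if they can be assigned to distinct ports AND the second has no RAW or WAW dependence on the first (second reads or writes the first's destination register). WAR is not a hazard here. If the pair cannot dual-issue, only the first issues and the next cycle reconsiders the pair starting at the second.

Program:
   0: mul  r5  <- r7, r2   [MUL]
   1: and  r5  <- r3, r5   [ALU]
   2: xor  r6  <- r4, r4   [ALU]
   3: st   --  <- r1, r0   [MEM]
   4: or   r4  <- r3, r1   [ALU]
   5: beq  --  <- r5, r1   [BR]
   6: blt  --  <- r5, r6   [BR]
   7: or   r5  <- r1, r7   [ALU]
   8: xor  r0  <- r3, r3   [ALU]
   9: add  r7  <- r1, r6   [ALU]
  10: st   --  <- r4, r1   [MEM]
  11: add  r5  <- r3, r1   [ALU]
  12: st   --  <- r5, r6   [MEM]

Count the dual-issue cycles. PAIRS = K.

  cy0 -> i0 (mul) RAW+WAW r5
  cy1 -> i1/i2 (and xor) dual
  cy2 -> i3/i4 (st or) dual
  cy3 -> i5 (beq) no-port BR/BR
  cy4 -> i6/i7 (blt or) dual
  cy5 -> i8/i9 (xor add) dual
  cy6 -> i10/i11 (st add) dual
  cy7 -> i12 (st) tail

PAIRS = 5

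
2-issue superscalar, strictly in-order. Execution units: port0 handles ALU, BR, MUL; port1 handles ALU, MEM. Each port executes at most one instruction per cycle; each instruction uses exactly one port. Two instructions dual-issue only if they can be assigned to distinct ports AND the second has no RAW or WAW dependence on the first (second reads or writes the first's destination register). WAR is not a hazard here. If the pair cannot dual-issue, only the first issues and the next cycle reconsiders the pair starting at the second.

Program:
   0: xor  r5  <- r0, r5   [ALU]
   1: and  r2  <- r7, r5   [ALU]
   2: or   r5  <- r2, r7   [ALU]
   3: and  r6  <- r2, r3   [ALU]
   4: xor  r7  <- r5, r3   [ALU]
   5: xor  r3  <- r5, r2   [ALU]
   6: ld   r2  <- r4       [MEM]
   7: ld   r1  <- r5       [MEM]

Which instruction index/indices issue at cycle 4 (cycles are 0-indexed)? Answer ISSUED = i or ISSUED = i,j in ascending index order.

ISSUED = 6

c0: i0 xor.ALU  RAW r5
c1: i1 and.ALU  RAW r2
c2: i2,i3 or.ALU/and.ALU  pair
c3: i4,i5 xor.ALU/xor.ALU  pair
c4: i6 ld.MEM  no-port MEM/MEM
c5: i7 ld.MEM  tail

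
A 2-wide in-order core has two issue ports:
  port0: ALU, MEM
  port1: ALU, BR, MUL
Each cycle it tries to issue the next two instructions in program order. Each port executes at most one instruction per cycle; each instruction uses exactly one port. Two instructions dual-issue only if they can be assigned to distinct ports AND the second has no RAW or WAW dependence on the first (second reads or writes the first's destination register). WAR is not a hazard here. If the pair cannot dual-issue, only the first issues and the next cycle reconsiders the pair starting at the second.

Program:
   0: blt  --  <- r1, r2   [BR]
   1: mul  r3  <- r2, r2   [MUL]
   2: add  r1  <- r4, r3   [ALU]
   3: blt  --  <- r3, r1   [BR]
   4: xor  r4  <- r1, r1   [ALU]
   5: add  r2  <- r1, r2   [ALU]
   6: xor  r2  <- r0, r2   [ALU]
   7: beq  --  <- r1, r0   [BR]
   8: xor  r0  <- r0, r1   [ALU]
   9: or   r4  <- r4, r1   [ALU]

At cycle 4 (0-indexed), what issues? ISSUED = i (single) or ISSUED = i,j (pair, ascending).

ISSUED = 5

c0: i0 blt.BR  no-port BR/MUL
c1: i1 mul.MUL  RAW r3
c2: i2 add.ALU  RAW r1
c3: i3+i4 blt.BR xor.ALU  dual
c4: i5 add.ALU  RAW+WAW r2
c5: i6+i7 xor.ALU beq.BR  dual
c6: i8+i9 xor.ALU or.ALU  dual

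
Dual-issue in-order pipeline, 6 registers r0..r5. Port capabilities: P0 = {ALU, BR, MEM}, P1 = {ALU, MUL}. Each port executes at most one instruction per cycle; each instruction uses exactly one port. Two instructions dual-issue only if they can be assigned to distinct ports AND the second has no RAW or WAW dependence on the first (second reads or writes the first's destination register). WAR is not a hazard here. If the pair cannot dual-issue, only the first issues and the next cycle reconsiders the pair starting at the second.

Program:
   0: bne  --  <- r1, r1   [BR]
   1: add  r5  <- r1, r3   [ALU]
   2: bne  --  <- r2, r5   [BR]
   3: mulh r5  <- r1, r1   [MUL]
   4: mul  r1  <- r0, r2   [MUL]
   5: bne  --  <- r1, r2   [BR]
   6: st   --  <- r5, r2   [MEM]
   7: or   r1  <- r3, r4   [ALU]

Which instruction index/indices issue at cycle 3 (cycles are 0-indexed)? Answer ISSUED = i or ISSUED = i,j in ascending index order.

ISSUED = 5

t=0 i0,i1:bne;add ; pair
t=1 i2,i3:bne;mulh ; pair
t=2 i4:mul ; RAW r1
t=3 i5:bne ; no-port BR/MEM
t=4 i6,i7:st;or ; pair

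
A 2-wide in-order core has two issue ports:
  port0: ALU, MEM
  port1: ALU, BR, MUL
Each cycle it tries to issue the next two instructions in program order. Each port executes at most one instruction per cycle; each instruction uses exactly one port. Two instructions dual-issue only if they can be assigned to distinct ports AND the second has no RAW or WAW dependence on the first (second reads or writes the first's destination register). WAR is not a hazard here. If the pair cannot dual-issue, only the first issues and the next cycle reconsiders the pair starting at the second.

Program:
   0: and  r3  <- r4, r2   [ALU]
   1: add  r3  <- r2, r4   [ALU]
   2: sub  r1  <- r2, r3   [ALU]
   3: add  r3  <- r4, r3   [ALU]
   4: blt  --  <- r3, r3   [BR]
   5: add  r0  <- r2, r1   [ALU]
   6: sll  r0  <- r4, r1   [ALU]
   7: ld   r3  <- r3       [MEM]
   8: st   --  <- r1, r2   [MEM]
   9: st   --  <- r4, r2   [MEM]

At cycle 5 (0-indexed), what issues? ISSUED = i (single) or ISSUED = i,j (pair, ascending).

c0: i0 and  WAW r3
c1: i1 add  RAW r3
c2: i2,i3 sub+add  2-wide
c3: i4,i5 blt+add  2-wide
c4: i6,i7 sll+ld  2-wide
c5: i8 st  no-port MEM/MEM
c6: i9 st  tail

ISSUED = 8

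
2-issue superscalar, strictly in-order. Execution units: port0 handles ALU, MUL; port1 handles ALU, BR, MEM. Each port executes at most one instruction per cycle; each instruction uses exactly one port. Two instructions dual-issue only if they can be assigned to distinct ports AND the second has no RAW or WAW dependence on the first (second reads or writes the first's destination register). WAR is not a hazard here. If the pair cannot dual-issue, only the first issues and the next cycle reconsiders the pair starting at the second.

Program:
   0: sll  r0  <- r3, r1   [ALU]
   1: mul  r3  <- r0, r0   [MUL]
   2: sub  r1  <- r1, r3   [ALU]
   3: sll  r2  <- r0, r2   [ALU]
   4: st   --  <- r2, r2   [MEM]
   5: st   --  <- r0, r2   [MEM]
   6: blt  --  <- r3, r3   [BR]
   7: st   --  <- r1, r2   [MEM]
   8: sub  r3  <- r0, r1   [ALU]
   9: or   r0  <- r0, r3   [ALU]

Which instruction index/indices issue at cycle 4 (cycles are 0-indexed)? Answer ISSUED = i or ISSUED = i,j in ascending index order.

ISSUED = 5

[0] i0  sll.ALU  -- RAW r0
[1] i1  mul.MUL  -- RAW r3
[2] i2&i3  sub.ALU+sll.ALU  -- dual
[3] i4  st.MEM  -- no-port MEM/MEM
[4] i5  st.MEM  -- no-port MEM/BR
[5] i6  blt.BR  -- no-port BR/MEM
[6] i7&i8  st.MEM+sub.ALU  -- dual
[7] i9  or.ALU  -- tail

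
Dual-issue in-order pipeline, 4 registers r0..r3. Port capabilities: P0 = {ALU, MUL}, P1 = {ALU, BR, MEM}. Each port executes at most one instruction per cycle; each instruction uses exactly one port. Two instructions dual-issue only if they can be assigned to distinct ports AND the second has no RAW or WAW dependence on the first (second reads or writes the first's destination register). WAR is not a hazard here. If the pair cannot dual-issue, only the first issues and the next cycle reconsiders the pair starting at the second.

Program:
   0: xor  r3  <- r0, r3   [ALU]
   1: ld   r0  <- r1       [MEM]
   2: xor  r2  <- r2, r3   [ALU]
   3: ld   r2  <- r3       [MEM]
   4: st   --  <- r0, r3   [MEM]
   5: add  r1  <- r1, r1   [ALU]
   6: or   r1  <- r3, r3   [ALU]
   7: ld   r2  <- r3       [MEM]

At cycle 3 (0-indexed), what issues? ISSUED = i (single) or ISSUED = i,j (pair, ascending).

ISSUED = 4,5

0. xor.ALU+ld.MEM @i0+i1  | dual
1. xor.ALU @i2  | WAW r2
2. ld.MEM @i3  | no-port MEM/MEM
3. st.MEM+add.ALU @i4+i5  | dual
4. or.ALU+ld.MEM @i6+i7  | dual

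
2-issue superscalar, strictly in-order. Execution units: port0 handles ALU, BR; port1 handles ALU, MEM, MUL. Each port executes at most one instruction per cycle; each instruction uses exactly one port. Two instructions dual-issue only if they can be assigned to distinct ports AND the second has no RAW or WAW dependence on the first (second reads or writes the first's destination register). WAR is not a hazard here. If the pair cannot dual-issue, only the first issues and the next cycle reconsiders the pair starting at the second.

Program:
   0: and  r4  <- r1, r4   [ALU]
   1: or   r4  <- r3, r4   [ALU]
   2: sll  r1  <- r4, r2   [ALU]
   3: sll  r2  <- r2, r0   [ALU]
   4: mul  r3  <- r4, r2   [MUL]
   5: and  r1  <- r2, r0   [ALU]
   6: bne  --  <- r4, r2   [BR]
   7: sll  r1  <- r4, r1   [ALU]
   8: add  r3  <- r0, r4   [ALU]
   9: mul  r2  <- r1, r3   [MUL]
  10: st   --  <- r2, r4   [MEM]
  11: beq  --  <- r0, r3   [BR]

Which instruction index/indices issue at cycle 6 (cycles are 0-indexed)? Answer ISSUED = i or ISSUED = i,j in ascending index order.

ISSUED = 9

[0] i0  and.ALU  -- RAW+WAW r4
[1] i1  or.ALU  -- RAW r4
[2] i2,i3  sll.ALU sll.ALU  -- pair
[3] i4,i5  mul.MUL and.ALU  -- pair
[4] i6,i7  bne.BR sll.ALU  -- pair
[5] i8  add.ALU  -- RAW r3
[6] i9  mul.MUL  -- no-port MUL/MEM
[7] i10,i11  st.MEM beq.BR  -- pair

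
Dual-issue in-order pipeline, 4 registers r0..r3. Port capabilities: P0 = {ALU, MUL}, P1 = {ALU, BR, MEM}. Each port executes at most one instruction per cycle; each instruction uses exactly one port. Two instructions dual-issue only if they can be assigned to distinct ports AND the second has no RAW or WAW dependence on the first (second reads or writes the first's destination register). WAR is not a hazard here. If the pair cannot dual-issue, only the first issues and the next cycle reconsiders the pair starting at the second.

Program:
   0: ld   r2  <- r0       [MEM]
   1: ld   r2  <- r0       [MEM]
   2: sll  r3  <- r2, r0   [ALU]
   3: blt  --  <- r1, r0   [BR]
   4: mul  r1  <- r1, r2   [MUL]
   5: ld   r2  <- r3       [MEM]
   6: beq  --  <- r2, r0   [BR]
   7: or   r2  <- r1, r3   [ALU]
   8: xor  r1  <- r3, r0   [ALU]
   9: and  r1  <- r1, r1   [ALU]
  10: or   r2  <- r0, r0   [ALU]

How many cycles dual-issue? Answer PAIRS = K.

0. ld.MEM @i0  | no-port MEM/MEM
1. ld.MEM @i1  | RAW r2
2. sll.ALU;blt.BR @i2,i3  | 2-wide
3. mul.MUL;ld.MEM @i4,i5  | 2-wide
4. beq.BR;or.ALU @i6,i7  | 2-wide
5. xor.ALU @i8  | RAW+WAW r1
6. and.ALU;or.ALU @i9,i10  | 2-wide

PAIRS = 4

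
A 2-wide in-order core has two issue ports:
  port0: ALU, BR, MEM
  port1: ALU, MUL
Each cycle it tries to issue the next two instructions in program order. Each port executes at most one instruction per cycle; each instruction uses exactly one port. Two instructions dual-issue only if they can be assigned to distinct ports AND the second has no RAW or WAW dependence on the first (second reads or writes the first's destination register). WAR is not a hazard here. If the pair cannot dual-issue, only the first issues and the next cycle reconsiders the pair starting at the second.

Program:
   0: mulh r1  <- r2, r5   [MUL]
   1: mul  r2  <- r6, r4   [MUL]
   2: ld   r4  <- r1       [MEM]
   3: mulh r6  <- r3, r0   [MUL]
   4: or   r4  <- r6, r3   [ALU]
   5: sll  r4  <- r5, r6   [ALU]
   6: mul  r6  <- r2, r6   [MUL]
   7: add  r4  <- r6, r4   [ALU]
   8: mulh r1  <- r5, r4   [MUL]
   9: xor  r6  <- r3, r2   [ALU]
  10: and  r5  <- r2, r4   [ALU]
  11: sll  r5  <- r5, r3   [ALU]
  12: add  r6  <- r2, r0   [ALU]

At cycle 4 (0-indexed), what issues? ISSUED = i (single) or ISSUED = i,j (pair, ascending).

ISSUED = 5,6

0. mulh @i0  | no-port MUL/MUL
1. mul;ld @i1,i2  | pair
2. mulh @i3  | RAW r6
3. or @i4  | WAW r4
4. sll;mul @i5,i6  | pair
5. add @i7  | RAW r4
6. mulh;xor @i8,i9  | pair
7. and @i10  | RAW+WAW r5
8. sll;add @i11,i12  | pair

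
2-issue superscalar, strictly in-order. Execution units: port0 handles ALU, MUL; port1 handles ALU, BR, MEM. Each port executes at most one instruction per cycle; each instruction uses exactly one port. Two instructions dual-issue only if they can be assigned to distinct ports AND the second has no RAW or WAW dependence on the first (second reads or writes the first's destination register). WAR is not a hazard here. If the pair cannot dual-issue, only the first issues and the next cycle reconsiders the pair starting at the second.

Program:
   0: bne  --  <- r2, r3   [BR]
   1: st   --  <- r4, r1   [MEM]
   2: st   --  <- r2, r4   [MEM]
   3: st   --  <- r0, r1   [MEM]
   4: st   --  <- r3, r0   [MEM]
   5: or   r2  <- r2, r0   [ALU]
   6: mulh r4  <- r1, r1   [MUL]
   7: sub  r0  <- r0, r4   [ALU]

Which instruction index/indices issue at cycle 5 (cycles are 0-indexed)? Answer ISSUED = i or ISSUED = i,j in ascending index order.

ISSUED = 6

t=0 i0:bne.BR ; no-port BR/MEM
t=1 i1:st.MEM ; no-port MEM/MEM
t=2 i2:st.MEM ; no-port MEM/MEM
t=3 i3:st.MEM ; no-port MEM/MEM
t=4 i4,i5:st.MEM or.ALU ; pair
t=5 i6:mulh.MUL ; RAW r4
t=6 i7:sub.ALU ; tail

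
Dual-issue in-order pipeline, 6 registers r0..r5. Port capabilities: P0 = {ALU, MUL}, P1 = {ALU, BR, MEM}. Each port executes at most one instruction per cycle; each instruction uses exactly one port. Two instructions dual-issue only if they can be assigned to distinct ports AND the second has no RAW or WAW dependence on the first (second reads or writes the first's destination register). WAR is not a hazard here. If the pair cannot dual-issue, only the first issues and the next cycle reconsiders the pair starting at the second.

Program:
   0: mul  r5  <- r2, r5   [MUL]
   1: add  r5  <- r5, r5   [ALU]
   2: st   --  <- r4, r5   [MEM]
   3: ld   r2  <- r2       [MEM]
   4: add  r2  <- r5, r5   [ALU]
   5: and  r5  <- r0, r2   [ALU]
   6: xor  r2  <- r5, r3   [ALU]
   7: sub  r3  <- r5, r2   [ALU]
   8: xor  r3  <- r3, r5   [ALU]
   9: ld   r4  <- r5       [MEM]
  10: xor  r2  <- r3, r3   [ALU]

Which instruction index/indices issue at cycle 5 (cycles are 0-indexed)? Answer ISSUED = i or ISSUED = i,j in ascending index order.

ISSUED = 5

t=0 i0:mul ; RAW+WAW r5
t=1 i1:add ; RAW r5
t=2 i2:st ; no-port MEM/MEM
t=3 i3:ld ; WAW r2
t=4 i4:add ; RAW r2
t=5 i5:and ; RAW r5
t=6 i6:xor ; RAW r2
t=7 i7:sub ; RAW+WAW r3
t=8 i8/i9:xor/ld ; dual
t=9 i10:xor ; tail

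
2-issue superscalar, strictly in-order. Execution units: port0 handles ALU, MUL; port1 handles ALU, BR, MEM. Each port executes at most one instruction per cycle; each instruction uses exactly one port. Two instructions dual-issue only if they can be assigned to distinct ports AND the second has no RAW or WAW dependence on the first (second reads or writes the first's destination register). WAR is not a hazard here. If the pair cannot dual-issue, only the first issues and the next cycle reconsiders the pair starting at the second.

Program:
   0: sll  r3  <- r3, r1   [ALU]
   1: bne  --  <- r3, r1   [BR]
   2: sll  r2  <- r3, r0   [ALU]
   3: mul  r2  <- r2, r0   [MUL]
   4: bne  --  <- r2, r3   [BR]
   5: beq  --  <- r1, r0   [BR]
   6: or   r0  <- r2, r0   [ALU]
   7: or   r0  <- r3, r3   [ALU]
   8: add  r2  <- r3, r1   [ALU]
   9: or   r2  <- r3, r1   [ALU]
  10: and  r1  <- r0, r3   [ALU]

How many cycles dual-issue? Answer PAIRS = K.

#0 head=0: sll.ALU i0 RAW r3
#1 head=1: bne.BR sll.ALU i1&i2 dual
#2 head=3: mul.MUL i3 RAW r2
#3 head=4: bne.BR i4 no-port BR/BR
#4 head=5: beq.BR or.ALU i5&i6 dual
#5 head=7: or.ALU add.ALU i7&i8 dual
#6 head=9: or.ALU and.ALU i9&i10 dual

PAIRS = 4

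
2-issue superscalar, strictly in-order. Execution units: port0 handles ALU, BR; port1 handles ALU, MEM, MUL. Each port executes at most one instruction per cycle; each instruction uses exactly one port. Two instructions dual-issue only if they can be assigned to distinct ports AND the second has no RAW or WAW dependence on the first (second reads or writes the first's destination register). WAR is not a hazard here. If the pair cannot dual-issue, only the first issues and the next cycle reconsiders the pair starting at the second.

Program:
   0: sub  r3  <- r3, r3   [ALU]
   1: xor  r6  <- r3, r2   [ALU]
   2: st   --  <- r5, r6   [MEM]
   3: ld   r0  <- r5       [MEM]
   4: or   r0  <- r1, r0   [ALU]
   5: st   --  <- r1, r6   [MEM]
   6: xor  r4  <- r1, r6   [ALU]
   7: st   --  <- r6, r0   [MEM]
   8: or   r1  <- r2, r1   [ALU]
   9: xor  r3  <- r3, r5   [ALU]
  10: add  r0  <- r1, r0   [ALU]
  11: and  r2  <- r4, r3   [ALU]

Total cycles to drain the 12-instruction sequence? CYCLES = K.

CYCLES = 8

t=0 i0:sub.ALU ; RAW r3
t=1 i1:xor.ALU ; RAW r6
t=2 i2:st.MEM ; no-port MEM/MEM
t=3 i3:ld.MEM ; RAW+WAW r0
t=4 i4,i5:or.ALU;st.MEM ; dual
t=5 i6,i7:xor.ALU;st.MEM ; dual
t=6 i8,i9:or.ALU;xor.ALU ; dual
t=7 i10,i11:add.ALU;and.ALU ; dual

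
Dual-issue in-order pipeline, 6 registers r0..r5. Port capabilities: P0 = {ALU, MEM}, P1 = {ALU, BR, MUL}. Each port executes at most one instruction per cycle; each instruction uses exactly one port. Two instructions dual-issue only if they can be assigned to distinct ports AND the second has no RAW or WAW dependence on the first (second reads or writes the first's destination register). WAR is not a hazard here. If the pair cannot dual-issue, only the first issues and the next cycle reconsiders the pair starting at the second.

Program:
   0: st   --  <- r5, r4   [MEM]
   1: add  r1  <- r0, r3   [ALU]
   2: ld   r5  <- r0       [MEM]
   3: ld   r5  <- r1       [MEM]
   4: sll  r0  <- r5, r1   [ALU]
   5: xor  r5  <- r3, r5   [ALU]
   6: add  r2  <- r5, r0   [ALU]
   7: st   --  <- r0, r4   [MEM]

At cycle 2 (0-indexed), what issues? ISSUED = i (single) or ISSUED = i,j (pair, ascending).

ISSUED = 3

c0: i0+i1 st;add  pair
c1: i2 ld  no-port MEM/MEM
c2: i3 ld  RAW r5
c3: i4+i5 sll;xor  pair
c4: i6+i7 add;st  pair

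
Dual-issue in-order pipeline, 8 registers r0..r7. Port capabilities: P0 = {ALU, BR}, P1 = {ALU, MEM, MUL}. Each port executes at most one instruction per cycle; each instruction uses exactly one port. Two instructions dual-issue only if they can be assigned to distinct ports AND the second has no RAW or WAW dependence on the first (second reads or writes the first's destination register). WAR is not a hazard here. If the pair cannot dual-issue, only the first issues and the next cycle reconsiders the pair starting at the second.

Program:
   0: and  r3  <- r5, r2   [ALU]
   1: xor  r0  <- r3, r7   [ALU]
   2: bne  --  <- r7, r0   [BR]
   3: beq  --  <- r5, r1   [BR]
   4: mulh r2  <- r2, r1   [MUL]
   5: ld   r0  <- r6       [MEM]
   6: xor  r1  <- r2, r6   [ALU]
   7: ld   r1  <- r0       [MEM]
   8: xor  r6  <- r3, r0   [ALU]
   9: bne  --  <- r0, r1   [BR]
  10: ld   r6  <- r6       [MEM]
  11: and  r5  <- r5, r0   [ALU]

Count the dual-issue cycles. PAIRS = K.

PAIRS = 4

c0: i0 and.ALU  RAW r3
c1: i1 xor.ALU  RAW r0
c2: i2 bne.BR  no-port BR/BR
c3: i3&i4 beq.BR mulh.MUL  dual
c4: i5&i6 ld.MEM xor.ALU  dual
c5: i7&i8 ld.MEM xor.ALU  dual
c6: i9&i10 bne.BR ld.MEM  dual
c7: i11 and.ALU  tail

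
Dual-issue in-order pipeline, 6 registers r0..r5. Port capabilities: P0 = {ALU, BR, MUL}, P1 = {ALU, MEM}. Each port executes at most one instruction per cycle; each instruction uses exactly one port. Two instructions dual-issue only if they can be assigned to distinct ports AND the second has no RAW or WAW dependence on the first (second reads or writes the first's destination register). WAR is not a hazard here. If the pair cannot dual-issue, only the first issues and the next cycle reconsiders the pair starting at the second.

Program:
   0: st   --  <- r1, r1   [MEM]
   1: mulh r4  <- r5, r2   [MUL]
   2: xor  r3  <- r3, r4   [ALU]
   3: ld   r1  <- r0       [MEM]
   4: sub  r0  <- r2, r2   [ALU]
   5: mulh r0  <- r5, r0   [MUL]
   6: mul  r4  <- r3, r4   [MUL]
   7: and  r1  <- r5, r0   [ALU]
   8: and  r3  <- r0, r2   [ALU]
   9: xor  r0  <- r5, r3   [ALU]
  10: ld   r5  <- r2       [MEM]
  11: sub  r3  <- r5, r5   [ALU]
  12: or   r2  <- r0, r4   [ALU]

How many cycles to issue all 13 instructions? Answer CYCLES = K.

CYCLES = 8

0. st.MEM mulh.MUL @i0+i1  | dual
1. xor.ALU ld.MEM @i2+i3  | dual
2. sub.ALU @i4  | RAW+WAW r0
3. mulh.MUL @i5  | no-port MUL/MUL
4. mul.MUL and.ALU @i6+i7  | dual
5. and.ALU @i8  | RAW r3
6. xor.ALU ld.MEM @i9+i10  | dual
7. sub.ALU or.ALU @i11+i12  | dual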